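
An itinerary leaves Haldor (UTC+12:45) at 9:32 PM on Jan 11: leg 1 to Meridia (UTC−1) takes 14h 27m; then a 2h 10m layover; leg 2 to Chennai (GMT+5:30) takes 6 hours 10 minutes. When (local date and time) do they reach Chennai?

1:04 PM on January 12

Convert departure to UTC: 9:32 PM − 12:45 = 8:47 AM UTC on Jan 11.
Add 14 hours 27 minutes leg 1 → 11:14 PM UTC.
Add 2 hours and 10 minutes layover in Meridia → 1:24 AM UTC (Jan 12).
Add 6 hours and 10 minutes leg 2 → 7:34 AM UTC.
Chennai is UTC+5:30, so local arrival = 7:34 AM + 5:30 = 1:04 PM on Jan 12.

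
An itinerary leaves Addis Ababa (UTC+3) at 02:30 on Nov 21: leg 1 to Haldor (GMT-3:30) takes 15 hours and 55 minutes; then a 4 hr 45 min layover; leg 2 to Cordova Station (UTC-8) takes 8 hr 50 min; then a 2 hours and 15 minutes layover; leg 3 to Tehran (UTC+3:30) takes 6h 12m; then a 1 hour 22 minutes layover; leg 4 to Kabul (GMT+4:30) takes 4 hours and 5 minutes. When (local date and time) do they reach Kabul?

Convert departure to UTC: 02:30 − 3:00 = 23:30 UTC on Nov 20.
Add 15 hours 55 minutes leg 1 → 15:25 UTC (Nov 21).
Add 4 hours 45 minutes layover in Haldor → 20:10 UTC.
Add 8 hours and 50 minutes leg 2 → 05:00 UTC (Nov 22).
Add 2 hours 15 minutes layover in Cordova Station → 07:15 UTC.
Add 6 hours 12 minutes leg 3 → 13:27 UTC.
Add 1 hour 22 minutes layover in Tehran → 14:49 UTC.
Add 4 hours and 5 minutes leg 4 → 18:54 UTC.
Kabul is UTC+4:30, so local arrival = 18:54 + 4:30 = 23:24 on Nov 22.

23:24 on November 22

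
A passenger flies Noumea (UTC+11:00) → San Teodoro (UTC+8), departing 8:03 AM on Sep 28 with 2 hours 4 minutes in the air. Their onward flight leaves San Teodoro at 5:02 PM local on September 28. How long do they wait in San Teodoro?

Convert departure to UTC: 8:03 AM − 11:00 = 9:03 PM UTC on Sep 27.
Add 2 hours and 4 minutes flight time → 11:07 PM UTC.
San Teodoro is UTC+8:00, so local arrival = 11:07 PM + 8:00 = 7:07 AM on Sep 28.
Layover = 5:02 PM − 7:07 AM = 9 hours 55 minutes.

9 hours 55 minutes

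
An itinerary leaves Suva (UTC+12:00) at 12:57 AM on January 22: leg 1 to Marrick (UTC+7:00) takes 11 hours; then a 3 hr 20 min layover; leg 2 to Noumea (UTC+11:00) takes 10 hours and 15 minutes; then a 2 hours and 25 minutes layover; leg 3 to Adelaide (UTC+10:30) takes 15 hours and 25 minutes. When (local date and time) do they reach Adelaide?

5:52 PM on January 23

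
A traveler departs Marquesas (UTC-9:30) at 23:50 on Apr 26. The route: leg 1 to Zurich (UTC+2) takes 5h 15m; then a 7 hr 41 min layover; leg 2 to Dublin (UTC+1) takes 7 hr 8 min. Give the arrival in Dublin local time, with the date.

Convert departure to UTC: 23:50 + 9:30 = 09:20 UTC on Apr 27.
Add 5 hours 15 minutes leg 1 → 14:35 UTC.
Add 7 hours and 41 minutes layover in Zurich → 22:16 UTC.
Add 7 hours 8 minutes leg 2 → 05:24 UTC (Apr 28).
Dublin is UTC+1:00, so local arrival = 05:24 + 1:00 = 06:24 on Apr 28.

06:24 on Apr 28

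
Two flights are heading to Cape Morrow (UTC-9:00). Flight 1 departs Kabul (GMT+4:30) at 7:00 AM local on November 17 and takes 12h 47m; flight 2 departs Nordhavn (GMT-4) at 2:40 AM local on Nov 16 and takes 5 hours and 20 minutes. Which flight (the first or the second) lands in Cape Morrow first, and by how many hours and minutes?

Flight 1 in UTC: 7:00 AM − 4:30 = 2:30 AM on Nov 17.
+12 hours and 47 minutes → arrive 3:17 PM UTC on Nov 17.
Flight 2 in UTC: 2:40 AM + 4:00 = 6:40 AM on Nov 16.
+5 hours and 20 minutes → arrive 12:00 PM UTC on Nov 16.
Flight 2 lands earlier by 27 hours 17 minutes.

the second, by 27 hours 17 minutes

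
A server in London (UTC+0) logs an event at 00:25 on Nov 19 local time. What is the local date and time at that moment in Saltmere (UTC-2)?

London is UTC+0 so that is 00:25 UTC.
Saltmere is UTC−2:00: 00:25 − 2:00 = 22:25 on Nov 18.

22:25 on Nov 18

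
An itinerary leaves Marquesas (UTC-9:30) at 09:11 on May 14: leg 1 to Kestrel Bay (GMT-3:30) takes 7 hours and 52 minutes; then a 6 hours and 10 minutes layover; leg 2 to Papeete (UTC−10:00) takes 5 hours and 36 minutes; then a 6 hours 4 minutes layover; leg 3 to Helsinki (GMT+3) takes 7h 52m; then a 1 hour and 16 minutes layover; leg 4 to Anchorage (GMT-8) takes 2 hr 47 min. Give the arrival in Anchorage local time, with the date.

00:18 on May 16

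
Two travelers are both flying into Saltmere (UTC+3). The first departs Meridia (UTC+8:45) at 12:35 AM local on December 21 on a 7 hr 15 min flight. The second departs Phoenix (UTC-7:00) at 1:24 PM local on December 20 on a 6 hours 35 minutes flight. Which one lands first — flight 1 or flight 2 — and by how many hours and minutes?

Flight 1 in UTC: 12:35 AM − 8:45 = 3:50 PM on Dec 20.
+7 hours 15 minutes → arrive 11:05 PM UTC on Dec 20.
Flight 2 in UTC: 1:24 PM + 7:00 = 8:24 PM on Dec 20.
+6 hours and 35 minutes → arrive 2:59 AM UTC on Dec 21.
Flight 1 lands earlier by 3 hours 54 minutes.

the first, by 3 hours 54 minutes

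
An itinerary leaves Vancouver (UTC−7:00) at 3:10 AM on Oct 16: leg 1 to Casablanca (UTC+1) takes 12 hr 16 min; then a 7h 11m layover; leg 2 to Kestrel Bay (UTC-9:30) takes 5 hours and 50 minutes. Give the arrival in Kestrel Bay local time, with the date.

1:57 AM on October 17

Convert departure to UTC: 3:10 AM + 7:00 = 10:10 AM UTC on Oct 16.
Add 12 hours and 16 minutes leg 1 → 10:26 PM UTC.
Add 7 hours 11 minutes layover in Casablanca → 5:37 AM UTC (Oct 17).
Add 5 hours 50 minutes leg 2 → 11:27 AM UTC.
Kestrel Bay is UTC−9:30, so local arrival = 11:27 AM − 9:30 = 1:57 AM on Oct 17.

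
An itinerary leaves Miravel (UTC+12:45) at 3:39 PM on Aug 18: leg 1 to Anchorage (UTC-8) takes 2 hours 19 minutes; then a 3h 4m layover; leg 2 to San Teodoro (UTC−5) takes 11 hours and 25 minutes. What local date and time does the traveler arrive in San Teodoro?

2:42 PM on August 18

Convert departure to UTC: 3:39 PM − 12:45 = 2:54 AM UTC on Aug 18.
Add 2 hours 19 minutes leg 1 → 5:13 AM UTC.
Add 3 hours 4 minutes layover in Anchorage → 8:17 AM UTC.
Add 11 hours 25 minutes leg 2 → 7:42 PM UTC.
San Teodoro is UTC−5:00, so local arrival = 7:42 PM − 5:00 = 2:42 PM on Aug 18.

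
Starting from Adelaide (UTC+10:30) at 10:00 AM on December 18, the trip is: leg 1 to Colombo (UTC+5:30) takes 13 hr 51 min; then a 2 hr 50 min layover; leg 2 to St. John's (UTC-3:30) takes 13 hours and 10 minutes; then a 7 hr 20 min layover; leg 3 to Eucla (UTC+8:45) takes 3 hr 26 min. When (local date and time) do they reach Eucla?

12:52 AM on Dec 20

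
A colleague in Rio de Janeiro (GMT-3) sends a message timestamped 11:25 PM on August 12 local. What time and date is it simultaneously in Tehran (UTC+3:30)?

5:55 AM on Aug 13

Tehran is 6:30 ahead of Rio de Janeiro.
Shift by the zone difference: 11:25 PM + 6:30 = 5:55 AM on Aug 13 in Tehran.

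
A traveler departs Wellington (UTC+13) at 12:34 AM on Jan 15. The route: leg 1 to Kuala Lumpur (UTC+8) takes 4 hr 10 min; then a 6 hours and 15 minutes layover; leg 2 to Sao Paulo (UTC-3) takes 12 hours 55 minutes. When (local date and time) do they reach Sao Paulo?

7:54 AM on Jan 15

Convert departure to UTC: 12:34 AM − 13:00 = 11:34 AM UTC on Jan 14.
Add 4 hours 10 minutes leg 1 → 3:44 PM UTC.
Add 6 hours 15 minutes layover in Kuala Lumpur → 9:59 PM UTC.
Add 12 hours and 55 minutes leg 2 → 10:54 AM UTC (Jan 15).
Sao Paulo is UTC−3:00, so local arrival = 10:54 AM − 3:00 = 7:54 AM on Jan 15.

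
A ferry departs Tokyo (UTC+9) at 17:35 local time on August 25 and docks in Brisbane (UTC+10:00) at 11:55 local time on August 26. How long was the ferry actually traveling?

17 hours 20 minutes

Departure in UTC: 17:35 − 9:00 = 08:35 on Aug 25.
Arrival in UTC: 11:55 − 10:00 = 01:55 on Aug 26.
Elapsed = 01:55 − 08:35 (+1 day) = 17 hours 20 minutes.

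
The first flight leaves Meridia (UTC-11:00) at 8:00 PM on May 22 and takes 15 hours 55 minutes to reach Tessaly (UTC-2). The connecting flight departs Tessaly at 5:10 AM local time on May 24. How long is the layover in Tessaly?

Convert departure to UTC: 8:00 PM + 11:00 = 7:00 AM UTC on May 23.
Add 15 hours and 55 minutes flight time → 10:55 PM UTC.
Tessaly is UTC−2:00, so local arrival = 10:55 PM − 2:00 = 8:55 PM on May 23.
Layover = 5:10 AM − 8:55 PM (+1 day) = 8 hours 15 minutes.

8 hours 15 minutes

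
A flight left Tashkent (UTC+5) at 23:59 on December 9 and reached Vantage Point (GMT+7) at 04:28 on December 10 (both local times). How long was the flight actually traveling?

Departure in UTC: 23:59 − 5:00 = 18:59 on Dec 9.
Arrival in UTC: 04:28 − 7:00 = 21:28 on Dec 9.
Elapsed = 21:28 − 18:59 = 2 hours 29 minutes.

2 hours 29 minutes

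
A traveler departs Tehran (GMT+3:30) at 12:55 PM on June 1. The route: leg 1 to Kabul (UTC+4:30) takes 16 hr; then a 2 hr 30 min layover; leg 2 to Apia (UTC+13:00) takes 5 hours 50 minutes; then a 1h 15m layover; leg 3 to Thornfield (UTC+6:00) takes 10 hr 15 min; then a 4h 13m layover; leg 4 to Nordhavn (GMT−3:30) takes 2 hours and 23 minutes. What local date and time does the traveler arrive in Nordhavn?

Convert departure to UTC: 12:55 PM − 3:30 = 9:25 AM UTC on Jun 1.
Add 16 hours leg 1 → 1:25 AM UTC (Jun 2).
Add 2 hours 30 minutes layover in Kabul → 3:55 AM UTC.
Add 5 hours and 50 minutes leg 2 → 9:45 AM UTC.
Add 1 hour 15 minutes layover in Apia → 11:00 AM UTC.
Add 10 hours and 15 minutes leg 3 → 9:15 PM UTC.
Add 4 hours 13 minutes layover in Thornfield → 1:28 AM UTC (Jun 3).
Add 2 hours 23 minutes leg 4 → 3:51 AM UTC.
Nordhavn is UTC−3:30, so local arrival = 3:51 AM − 3:30 = 12:21 AM on Jun 3.

12:21 AM on Jun 3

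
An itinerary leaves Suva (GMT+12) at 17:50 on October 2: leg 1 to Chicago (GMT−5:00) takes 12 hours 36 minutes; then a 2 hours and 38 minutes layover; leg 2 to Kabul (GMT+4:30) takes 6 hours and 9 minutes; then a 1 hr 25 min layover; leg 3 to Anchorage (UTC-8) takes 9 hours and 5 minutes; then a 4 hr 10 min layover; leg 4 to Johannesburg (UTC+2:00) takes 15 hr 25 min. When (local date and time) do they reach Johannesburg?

11:18 on October 4

Convert departure to UTC: 17:50 − 12:00 = 05:50 UTC on Oct 2.
Add 12 hours and 36 minutes leg 1 → 18:26 UTC.
Add 2 hours 38 minutes layover in Chicago → 21:04 UTC.
Add 6 hours 9 minutes leg 2 → 03:13 UTC (Oct 3).
Add 1 hour and 25 minutes layover in Kabul → 04:38 UTC.
Add 9 hours and 5 minutes leg 3 → 13:43 UTC.
Add 4 hours 10 minutes layover in Anchorage → 17:53 UTC.
Add 15 hours and 25 minutes leg 4 → 09:18 UTC (Oct 4).
Johannesburg is UTC+2:00, so local arrival = 09:18 + 2:00 = 11:18 on Oct 4.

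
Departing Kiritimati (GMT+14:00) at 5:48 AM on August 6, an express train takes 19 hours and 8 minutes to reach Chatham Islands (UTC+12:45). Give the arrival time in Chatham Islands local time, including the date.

Chatham Islands is 1:15 behind Kiritimati.
After 19 hours and 8 minutes it is 12:56 AM (Aug 7) in Kiritimati.
Shift by the zone difference: 12:56 AM − 1:15 = 11:41 PM on Aug 6 in Chatham Islands.

11:41 PM on August 6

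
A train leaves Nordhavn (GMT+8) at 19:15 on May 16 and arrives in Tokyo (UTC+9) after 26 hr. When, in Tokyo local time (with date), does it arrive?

Tokyo is 1:00 ahead of Nordhavn.
After 26 hours it is 21:15 (May 17) in Nordhavn.
Shift by the zone difference: 21:15 + 1:00 = 22:15 on May 17 in Tokyo.

22:15 on May 17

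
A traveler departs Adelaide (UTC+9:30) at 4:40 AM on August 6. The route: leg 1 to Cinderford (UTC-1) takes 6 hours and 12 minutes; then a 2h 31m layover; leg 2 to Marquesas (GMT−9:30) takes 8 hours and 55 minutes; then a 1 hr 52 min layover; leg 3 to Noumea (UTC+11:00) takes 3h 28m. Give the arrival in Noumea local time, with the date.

Convert departure to UTC: 4:40 AM − 9:30 = 7:10 PM UTC on Aug 5.
Add 6 hours and 12 minutes leg 1 → 1:22 AM UTC (Aug 6).
Add 2 hours 31 minutes layover in Cinderford → 3:53 AM UTC.
Add 8 hours and 55 minutes leg 2 → 12:48 PM UTC.
Add 1 hour 52 minutes layover in Marquesas → 2:40 PM UTC.
Add 3 hours and 28 minutes leg 3 → 6:08 PM UTC.
Noumea is UTC+11:00, so local arrival = 6:08 PM + 11:00 = 5:08 AM on Aug 7.

5:08 AM on August 7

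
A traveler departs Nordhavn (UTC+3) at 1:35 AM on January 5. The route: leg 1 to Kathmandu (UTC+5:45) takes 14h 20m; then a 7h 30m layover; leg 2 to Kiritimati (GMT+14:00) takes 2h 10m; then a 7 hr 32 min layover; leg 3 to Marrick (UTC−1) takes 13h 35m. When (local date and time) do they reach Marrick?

Convert departure to UTC: 1:35 AM − 3:00 = 10:35 PM UTC on Jan 4.
Add 14 hours and 20 minutes leg 1 → 12:55 PM UTC (Jan 5).
Add 7 hours 30 minutes layover in Kathmandu → 8:25 PM UTC.
Add 2 hours and 10 minutes leg 2 → 10:35 PM UTC.
Add 7 hours and 32 minutes layover in Kiritimati → 6:07 AM UTC (Jan 6).
Add 13 hours 35 minutes leg 3 → 7:42 PM UTC.
Marrick is UTC−1:00, so local arrival = 7:42 PM − 1:00 = 6:42 PM on Jan 6.

6:42 PM on January 6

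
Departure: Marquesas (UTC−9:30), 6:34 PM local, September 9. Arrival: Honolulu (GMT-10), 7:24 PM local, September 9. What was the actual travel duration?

1 hour 20 minutes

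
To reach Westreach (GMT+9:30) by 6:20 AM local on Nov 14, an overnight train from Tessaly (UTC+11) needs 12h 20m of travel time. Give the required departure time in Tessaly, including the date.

Target arrival in UTC: 6:20 AM − 9:30 = 8:50 PM on Nov 13.
Subtract 12 hours and 20 minutes → departure 8:30 AM UTC on Nov 13.
Tessaly is UTC+11:00: 8:30 AM + 11:00 = 7:30 PM on Nov 13.

7:30 PM on November 13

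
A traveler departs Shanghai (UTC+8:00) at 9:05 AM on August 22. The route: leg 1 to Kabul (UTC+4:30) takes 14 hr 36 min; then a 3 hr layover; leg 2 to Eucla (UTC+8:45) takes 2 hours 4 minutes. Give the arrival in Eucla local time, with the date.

5:30 AM on August 23

Convert departure to UTC: 9:05 AM − 8:00 = 1:05 AM UTC on Aug 22.
Add 14 hours 36 minutes leg 1 → 3:41 PM UTC.
Add 3 hours layover in Kabul → 6:41 PM UTC.
Add 2 hours and 4 minutes leg 2 → 8:45 PM UTC.
Eucla is UTC+8:45, so local arrival = 8:45 PM + 8:45 = 5:30 AM on Aug 23.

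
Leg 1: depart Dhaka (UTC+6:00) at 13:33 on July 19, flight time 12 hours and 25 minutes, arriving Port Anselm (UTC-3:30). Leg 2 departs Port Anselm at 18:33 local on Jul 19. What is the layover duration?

2 hours 5 minutes

Convert departure to UTC: 13:33 − 6:00 = 07:33 UTC on Jul 19.
Add 12 hours and 25 minutes flight time → 19:58 UTC.
Port Anselm is UTC−3:30, so local arrival = 19:58 − 3:30 = 16:28 on Jul 19.
Layover = 18:33 − 16:28 = 2 hours 5 minutes.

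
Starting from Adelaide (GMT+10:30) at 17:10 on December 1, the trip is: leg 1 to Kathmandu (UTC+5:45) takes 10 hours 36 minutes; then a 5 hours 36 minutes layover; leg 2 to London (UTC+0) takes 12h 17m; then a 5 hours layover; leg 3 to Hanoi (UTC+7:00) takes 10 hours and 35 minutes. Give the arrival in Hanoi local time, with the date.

09:44 on December 3

Convert departure to UTC: 17:10 − 10:30 = 06:40 UTC on Dec 1.
Add 10 hours and 36 minutes leg 1 → 17:16 UTC.
Add 5 hours and 36 minutes layover in Kathmandu → 22:52 UTC.
Add 12 hours and 17 minutes leg 2 → 11:09 UTC (Dec 2).
Add 5 hours layover in London → 16:09 UTC.
Add 10 hours and 35 minutes leg 3 → 02:44 UTC (Dec 3).
Hanoi is UTC+7:00, so local arrival = 02:44 + 7:00 = 09:44 on Dec 3.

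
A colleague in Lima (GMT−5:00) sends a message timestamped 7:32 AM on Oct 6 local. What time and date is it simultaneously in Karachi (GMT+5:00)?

5:32 PM on October 6

In UTC: 7:32 AM + 5:00 = 12:32 PM on Oct 6.
Karachi is UTC+5:00: 12:32 PM + 5:00 = 5:32 PM on Oct 6.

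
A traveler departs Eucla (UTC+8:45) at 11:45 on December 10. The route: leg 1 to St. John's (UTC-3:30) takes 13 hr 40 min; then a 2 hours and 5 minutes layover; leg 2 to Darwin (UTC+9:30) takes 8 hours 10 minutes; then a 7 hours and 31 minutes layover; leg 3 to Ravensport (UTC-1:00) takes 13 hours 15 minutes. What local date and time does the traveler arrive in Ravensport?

22:41 on Dec 11

Convert departure to UTC: 11:45 − 8:45 = 03:00 UTC on Dec 10.
Add 13 hours and 40 minutes leg 1 → 16:40 UTC.
Add 2 hours and 5 minutes layover in St. John's → 18:45 UTC.
Add 8 hours 10 minutes leg 2 → 02:55 UTC (Dec 11).
Add 7 hours 31 minutes layover in Darwin → 10:26 UTC.
Add 13 hours and 15 minutes leg 3 → 23:41 UTC.
Ravensport is UTC−1:00, so local arrival = 23:41 − 1:00 = 22:41 on Dec 11.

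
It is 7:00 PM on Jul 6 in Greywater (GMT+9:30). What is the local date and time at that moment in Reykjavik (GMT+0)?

In UTC: 7:00 PM − 9:30 = 9:30 AM on Jul 6.
Reykjavik is UTC+0, so it is 9:30 AM on Jul 6.

9:30 AM on Jul 6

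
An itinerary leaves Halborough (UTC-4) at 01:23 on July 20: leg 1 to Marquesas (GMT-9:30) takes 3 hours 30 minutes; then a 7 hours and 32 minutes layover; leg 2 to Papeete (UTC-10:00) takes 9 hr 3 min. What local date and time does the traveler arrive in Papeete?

Convert departure to UTC: 01:23 + 4:00 = 05:23 UTC on Jul 20.
Add 3 hours 30 minutes leg 1 → 08:53 UTC.
Add 7 hours 32 minutes layover in Marquesas → 16:25 UTC.
Add 9 hours and 3 minutes leg 2 → 01:28 UTC (Jul 21).
Papeete is UTC−10:00, so local arrival = 01:28 − 10:00 = 15:28 on Jul 20.

15:28 on Jul 20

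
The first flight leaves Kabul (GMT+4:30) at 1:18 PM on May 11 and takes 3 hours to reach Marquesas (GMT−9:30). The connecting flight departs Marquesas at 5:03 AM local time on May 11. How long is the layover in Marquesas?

2 hours 45 minutes

Convert departure to UTC: 1:18 PM − 4:30 = 8:48 AM UTC on May 11.
Add 3 hours flight time → 11:48 AM UTC.
Marquesas is UTC−9:30, so local arrival = 11:48 AM − 9:30 = 2:18 AM on May 11.
Layover = 5:03 AM − 2:18 AM = 2 hours 45 minutes.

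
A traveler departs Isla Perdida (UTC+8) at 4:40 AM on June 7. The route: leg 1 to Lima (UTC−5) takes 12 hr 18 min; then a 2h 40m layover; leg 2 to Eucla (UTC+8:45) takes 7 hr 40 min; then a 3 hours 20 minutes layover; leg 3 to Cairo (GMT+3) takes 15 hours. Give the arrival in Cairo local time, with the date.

4:38 PM on June 8

Convert departure to UTC: 4:40 AM − 8:00 = 8:40 PM UTC on Jun 6.
Add 12 hours 18 minutes leg 1 → 8:58 AM UTC (Jun 7).
Add 2 hours and 40 minutes layover in Lima → 11:38 AM UTC.
Add 7 hours and 40 minutes leg 2 → 7:18 PM UTC.
Add 3 hours 20 minutes layover in Eucla → 10:38 PM UTC.
Add 15 hours leg 3 → 1:38 PM UTC (Jun 8).
Cairo is UTC+3:00, so local arrival = 1:38 PM + 3:00 = 4:38 PM on Jun 8.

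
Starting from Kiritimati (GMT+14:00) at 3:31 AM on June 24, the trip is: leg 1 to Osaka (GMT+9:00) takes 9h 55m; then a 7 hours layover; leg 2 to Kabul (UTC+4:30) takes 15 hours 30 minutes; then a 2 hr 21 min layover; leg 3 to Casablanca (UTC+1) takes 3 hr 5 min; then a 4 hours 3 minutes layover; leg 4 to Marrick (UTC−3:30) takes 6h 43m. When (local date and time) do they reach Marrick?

10:38 AM on June 25

Convert departure to UTC: 3:31 AM − 14:00 = 1:31 PM UTC on Jun 23.
Add 9 hours and 55 minutes leg 1 → 11:26 PM UTC.
Add 7 hours layover in Osaka → 6:26 AM UTC (Jun 24).
Add 15 hours 30 minutes leg 2 → 9:56 PM UTC.
Add 2 hours and 21 minutes layover in Kabul → 12:17 AM UTC (Jun 25).
Add 3 hours 5 minutes leg 3 → 3:22 AM UTC.
Add 4 hours 3 minutes layover in Casablanca → 7:25 AM UTC.
Add 6 hours 43 minutes leg 4 → 2:08 PM UTC.
Marrick is UTC−3:30, so local arrival = 2:08 PM − 3:30 = 10:38 AM on Jun 25.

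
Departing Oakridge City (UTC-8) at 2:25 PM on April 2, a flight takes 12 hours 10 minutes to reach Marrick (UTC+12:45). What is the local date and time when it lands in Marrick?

Convert departure to UTC: 2:25 PM + 8:00 = 10:25 PM UTC on Apr 2.
Add 12 hours and 10 minutes travel time → 10:35 AM UTC (Apr 3).
Marrick is UTC+12:45, so local arrival = 10:35 AM + 12:45 = 11:20 PM on Apr 3.

11:20 PM on April 3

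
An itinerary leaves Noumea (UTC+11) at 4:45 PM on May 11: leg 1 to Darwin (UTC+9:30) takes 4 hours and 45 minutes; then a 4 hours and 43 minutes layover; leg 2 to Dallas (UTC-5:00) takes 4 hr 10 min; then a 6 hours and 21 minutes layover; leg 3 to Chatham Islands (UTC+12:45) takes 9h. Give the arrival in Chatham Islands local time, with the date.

11:29 PM on May 12

Convert departure to UTC: 4:45 PM − 11:00 = 5:45 AM UTC on May 11.
Add 4 hours and 45 minutes leg 1 → 10:30 AM UTC.
Add 4 hours and 43 minutes layover in Darwin → 3:13 PM UTC.
Add 4 hours and 10 minutes leg 2 → 7:23 PM UTC.
Add 6 hours 21 minutes layover in Dallas → 1:44 AM UTC (May 12).
Add 9 hours leg 3 → 10:44 AM UTC.
Chatham Islands is UTC+12:45, so local arrival = 10:44 AM + 12:45 = 11:29 PM on May 12.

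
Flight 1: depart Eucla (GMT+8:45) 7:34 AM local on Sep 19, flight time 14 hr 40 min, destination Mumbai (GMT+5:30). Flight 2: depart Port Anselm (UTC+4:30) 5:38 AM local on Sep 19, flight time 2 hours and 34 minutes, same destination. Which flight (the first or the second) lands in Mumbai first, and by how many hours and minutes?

the second, by 9 hours 47 minutes

Flight 1 in UTC: 7:34 AM − 8:45 = 10:49 PM on Sep 18.
+14 hours 40 minutes → arrive 1:29 PM UTC on Sep 19.
Flight 2 in UTC: 5:38 AM − 4:30 = 1:08 AM on Sep 19.
+2 hours and 34 minutes → arrive 3:42 AM UTC on Sep 19.
Flight 2 lands earlier by 9 hours 47 minutes.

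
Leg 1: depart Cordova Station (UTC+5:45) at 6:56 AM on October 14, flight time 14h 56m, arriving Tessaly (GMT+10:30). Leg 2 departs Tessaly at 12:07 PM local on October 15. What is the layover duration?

Convert departure to UTC: 6:56 AM − 5:45 = 1:11 AM UTC on Oct 14.
Add 14 hours 56 minutes flight time → 4:07 PM UTC.
Tessaly is UTC+10:30, so local arrival = 4:07 PM + 10:30 = 2:37 AM on Oct 15.
Layover = 12:07 PM − 2:37 AM = 9 hours 30 minutes.

9 hours 30 minutes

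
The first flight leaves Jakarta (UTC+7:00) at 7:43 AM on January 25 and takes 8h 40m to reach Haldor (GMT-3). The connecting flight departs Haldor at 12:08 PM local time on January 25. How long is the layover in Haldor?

Convert departure to UTC: 7:43 AM − 7:00 = 12:43 AM UTC on Jan 25.
Add 8 hours and 40 minutes flight time → 9:23 AM UTC.
Haldor is UTC−3:00, so local arrival = 9:23 AM − 3:00 = 6:23 AM on Jan 25.
Layover = 12:08 PM − 6:23 AM = 5 hours 45 minutes.

5 hours 45 minutes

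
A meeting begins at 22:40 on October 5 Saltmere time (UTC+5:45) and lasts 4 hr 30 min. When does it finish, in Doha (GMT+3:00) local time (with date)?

Doha is 2:45 behind Saltmere.
After 4 hours 30 minutes it is 03:10 (Oct 6) in Saltmere.
Shift by the zone difference: 03:10 − 2:45 = 00:25 on Oct 6 in Doha.

00:25 on Oct 6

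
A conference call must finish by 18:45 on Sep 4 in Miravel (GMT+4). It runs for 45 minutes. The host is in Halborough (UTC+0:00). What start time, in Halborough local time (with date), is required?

Target end time in UTC: 18:45 − 4:00 = 14:45 on Sep 4.
Subtract 45 minutes → start 14:00 UTC on Sep 4.
Halborough is UTC+0, so start is 14:00 on Sep 4.

14:00 on September 4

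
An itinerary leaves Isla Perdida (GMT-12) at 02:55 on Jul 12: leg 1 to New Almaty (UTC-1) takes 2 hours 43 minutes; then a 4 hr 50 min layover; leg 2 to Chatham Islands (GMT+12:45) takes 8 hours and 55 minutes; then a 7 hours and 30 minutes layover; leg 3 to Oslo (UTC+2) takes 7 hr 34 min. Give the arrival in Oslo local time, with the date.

00:27 on July 14

Convert departure to UTC: 02:55 + 12:00 = 14:55 UTC on Jul 12.
Add 2 hours 43 minutes leg 1 → 17:38 UTC.
Add 4 hours and 50 minutes layover in New Almaty → 22:28 UTC.
Add 8 hours and 55 minutes leg 2 → 07:23 UTC (Jul 13).
Add 7 hours 30 minutes layover in Chatham Islands → 14:53 UTC.
Add 7 hours 34 minutes leg 3 → 22:27 UTC.
Oslo is UTC+2:00, so local arrival = 22:27 + 2:00 = 00:27 on Jul 14.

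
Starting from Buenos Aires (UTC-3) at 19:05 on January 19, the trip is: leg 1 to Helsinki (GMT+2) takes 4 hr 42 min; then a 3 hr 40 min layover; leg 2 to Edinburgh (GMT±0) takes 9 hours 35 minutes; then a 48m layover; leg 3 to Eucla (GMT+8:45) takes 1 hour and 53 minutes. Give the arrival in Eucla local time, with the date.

03:28 on January 21

Convert departure to UTC: 19:05 + 3:00 = 22:05 UTC on Jan 19.
Add 4 hours 42 minutes leg 1 → 02:47 UTC (Jan 20).
Add 3 hours 40 minutes layover in Helsinki → 06:27 UTC.
Add 9 hours and 35 minutes leg 2 → 16:02 UTC.
Add 48 minutes layover in Edinburgh → 16:50 UTC.
Add 1 hour 53 minutes leg 3 → 18:43 UTC.
Eucla is UTC+8:45, so local arrival = 18:43 + 8:45 = 03:28 on Jan 21.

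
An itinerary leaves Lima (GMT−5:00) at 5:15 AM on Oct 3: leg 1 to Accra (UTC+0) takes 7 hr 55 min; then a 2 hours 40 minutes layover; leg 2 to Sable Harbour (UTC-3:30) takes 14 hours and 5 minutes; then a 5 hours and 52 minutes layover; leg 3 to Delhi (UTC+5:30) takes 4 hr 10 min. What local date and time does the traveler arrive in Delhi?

Convert departure to UTC: 5:15 AM + 5:00 = 10:15 AM UTC on Oct 3.
Add 7 hours and 55 minutes leg 1 → 6:10 PM UTC.
Add 2 hours and 40 minutes layover in Accra → 8:50 PM UTC.
Add 14 hours and 5 minutes leg 2 → 10:55 AM UTC (Oct 4).
Add 5 hours and 52 minutes layover in Sable Harbour → 4:47 PM UTC.
Add 4 hours and 10 minutes leg 3 → 8:57 PM UTC.
Delhi is UTC+5:30, so local arrival = 8:57 PM + 5:30 = 2:27 AM on Oct 5.

2:27 AM on Oct 5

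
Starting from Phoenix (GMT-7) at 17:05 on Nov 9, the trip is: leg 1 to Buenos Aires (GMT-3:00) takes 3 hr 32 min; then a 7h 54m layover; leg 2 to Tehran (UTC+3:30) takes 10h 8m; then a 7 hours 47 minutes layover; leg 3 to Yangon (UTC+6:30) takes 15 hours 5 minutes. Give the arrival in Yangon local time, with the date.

03:01 on November 12

Convert departure to UTC: 17:05 + 7:00 = 00:05 UTC on Nov 10.
Add 3 hours and 32 minutes leg 1 → 03:37 UTC.
Add 7 hours and 54 minutes layover in Buenos Aires → 11:31 UTC.
Add 10 hours and 8 minutes leg 2 → 21:39 UTC.
Add 7 hours 47 minutes layover in Tehran → 05:26 UTC (Nov 11).
Add 15 hours and 5 minutes leg 3 → 20:31 UTC.
Yangon is UTC+6:30, so local arrival = 20:31 + 6:30 = 03:01 on Nov 12.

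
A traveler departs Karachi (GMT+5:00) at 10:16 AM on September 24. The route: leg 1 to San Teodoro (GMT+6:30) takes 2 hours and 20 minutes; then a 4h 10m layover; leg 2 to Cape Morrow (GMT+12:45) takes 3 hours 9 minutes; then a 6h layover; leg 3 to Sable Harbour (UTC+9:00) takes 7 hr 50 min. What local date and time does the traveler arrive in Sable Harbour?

1:45 PM on September 25

Convert departure to UTC: 10:16 AM − 5:00 = 5:16 AM UTC on Sep 24.
Add 2 hours 20 minutes leg 1 → 7:36 AM UTC.
Add 4 hours and 10 minutes layover in San Teodoro → 11:46 AM UTC.
Add 3 hours and 9 minutes leg 2 → 2:55 PM UTC.
Add 6 hours layover in Cape Morrow → 8:55 PM UTC.
Add 7 hours 50 minutes leg 3 → 4:45 AM UTC (Sep 25).
Sable Harbour is UTC+9:00, so local arrival = 4:45 AM + 9:00 = 1:45 PM on Sep 25.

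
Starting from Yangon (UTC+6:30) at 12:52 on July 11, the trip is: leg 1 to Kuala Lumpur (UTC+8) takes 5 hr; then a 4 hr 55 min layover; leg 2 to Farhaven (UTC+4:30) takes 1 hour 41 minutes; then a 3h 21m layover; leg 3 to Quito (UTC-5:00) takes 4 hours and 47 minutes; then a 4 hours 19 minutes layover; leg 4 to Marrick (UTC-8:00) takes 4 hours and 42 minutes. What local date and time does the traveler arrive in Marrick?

Convert departure to UTC: 12:52 − 6:30 = 06:22 UTC on Jul 11.
Add 5 hours leg 1 → 11:22 UTC.
Add 4 hours and 55 minutes layover in Kuala Lumpur → 16:17 UTC.
Add 1 hour and 41 minutes leg 2 → 17:58 UTC.
Add 3 hours 21 minutes layover in Farhaven → 21:19 UTC.
Add 4 hours 47 minutes leg 3 → 02:06 UTC (Jul 12).
Add 4 hours and 19 minutes layover in Quito → 06:25 UTC.
Add 4 hours 42 minutes leg 4 → 11:07 UTC.
Marrick is UTC−8:00, so local arrival = 11:07 − 8:00 = 03:07 on Jul 12.

03:07 on July 12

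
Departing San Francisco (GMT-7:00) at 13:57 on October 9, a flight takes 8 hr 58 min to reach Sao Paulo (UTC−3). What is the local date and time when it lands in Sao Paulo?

02:55 on October 10

Sao Paulo is 4:00 ahead of San Francisco.
After 8 hours and 58 minutes it is 22:55 in San Francisco.
Shift by the zone difference: 22:55 + 4:00 = 02:55 on Oct 10 in Sao Paulo.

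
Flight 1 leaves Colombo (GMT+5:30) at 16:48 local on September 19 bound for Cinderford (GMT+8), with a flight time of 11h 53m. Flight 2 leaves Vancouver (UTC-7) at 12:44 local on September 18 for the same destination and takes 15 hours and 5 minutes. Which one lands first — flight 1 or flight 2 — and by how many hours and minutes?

Flight 1 in UTC: 16:48 − 5:30 = 11:18 on Sep 19.
+11 hours 53 minutes → arrive 23:11 UTC on Sep 19.
Flight 2 in UTC: 12:44 + 7:00 = 19:44 on Sep 18.
+15 hours and 5 minutes → arrive 10:49 UTC on Sep 19.
Flight 2 lands earlier by 12 hours 22 minutes.

the second, by 12 hours 22 minutes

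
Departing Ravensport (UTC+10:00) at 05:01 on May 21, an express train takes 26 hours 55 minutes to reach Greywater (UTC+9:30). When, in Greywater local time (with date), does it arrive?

07:26 on May 22

Convert departure to UTC: 05:01 − 10:00 = 19:01 UTC on May 20.
Add 26 hours and 55 minutes travel time → 21:56 UTC (May 21).
Greywater is UTC+9:30, so local arrival = 21:56 + 9:30 = 07:26 on May 22.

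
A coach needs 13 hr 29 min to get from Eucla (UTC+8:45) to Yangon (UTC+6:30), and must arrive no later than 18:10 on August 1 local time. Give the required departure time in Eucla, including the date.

Target arrival in UTC: 18:10 − 6:30 = 11:40 on Aug 1.
Subtract 13 hours 29 minutes → departure 22:11 UTC on Jul 31.
Eucla is UTC+8:45: 22:11 + 8:45 = 06:56 on Aug 1.

06:56 on August 1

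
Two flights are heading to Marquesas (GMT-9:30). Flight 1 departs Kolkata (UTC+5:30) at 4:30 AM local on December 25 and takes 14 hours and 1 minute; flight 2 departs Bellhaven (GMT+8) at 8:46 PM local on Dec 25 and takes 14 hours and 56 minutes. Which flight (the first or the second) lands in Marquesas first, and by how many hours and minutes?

Flight 1 in UTC: 4:30 AM − 5:30 = 11:00 PM on Dec 24.
+14 hours 1 minute → arrive 1:01 PM UTC on Dec 25.
Flight 2 in UTC: 8:46 PM − 8:00 = 12:46 PM on Dec 25.
+14 hours 56 minutes → arrive 3:42 AM UTC on Dec 26.
Flight 1 lands earlier by 14 hours 41 minutes.

the first, by 14 hours 41 minutes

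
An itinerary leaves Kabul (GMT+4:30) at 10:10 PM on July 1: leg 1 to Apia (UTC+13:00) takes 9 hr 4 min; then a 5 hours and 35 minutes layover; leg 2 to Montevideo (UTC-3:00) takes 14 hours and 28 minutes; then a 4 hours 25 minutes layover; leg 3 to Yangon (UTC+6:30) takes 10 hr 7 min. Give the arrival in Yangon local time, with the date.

Convert departure to UTC: 10:10 PM − 4:30 = 5:40 PM UTC on Jul 1.
Add 9 hours and 4 minutes leg 1 → 2:44 AM UTC (Jul 2).
Add 5 hours and 35 minutes layover in Apia → 8:19 AM UTC.
Add 14 hours and 28 minutes leg 2 → 10:47 PM UTC.
Add 4 hours and 25 minutes layover in Montevideo → 3:12 AM UTC (Jul 3).
Add 10 hours and 7 minutes leg 3 → 1:19 PM UTC.
Yangon is UTC+6:30, so local arrival = 1:19 PM + 6:30 = 7:49 PM on Jul 3.

7:49 PM on July 3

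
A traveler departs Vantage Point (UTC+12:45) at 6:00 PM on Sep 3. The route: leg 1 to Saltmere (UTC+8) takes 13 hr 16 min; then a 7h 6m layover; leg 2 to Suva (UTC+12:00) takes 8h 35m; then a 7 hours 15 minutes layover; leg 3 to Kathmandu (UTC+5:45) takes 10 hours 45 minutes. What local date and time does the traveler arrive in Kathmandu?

Convert departure to UTC: 6:00 PM − 12:45 = 5:15 AM UTC on Sep 3.
Add 13 hours and 16 minutes leg 1 → 6:31 PM UTC.
Add 7 hours 6 minutes layover in Saltmere → 1:37 AM UTC (Sep 4).
Add 8 hours and 35 minutes leg 2 → 10:12 AM UTC.
Add 7 hours 15 minutes layover in Suva → 5:27 PM UTC.
Add 10 hours and 45 minutes leg 3 → 4:12 AM UTC (Sep 5).
Kathmandu is UTC+5:45, so local arrival = 4:12 AM + 5:45 = 9:57 AM on Sep 5.

9:57 AM on September 5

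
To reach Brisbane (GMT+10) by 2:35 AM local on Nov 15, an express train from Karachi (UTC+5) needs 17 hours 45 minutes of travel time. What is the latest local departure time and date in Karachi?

Target arrival in UTC: 2:35 AM − 10:00 = 4:35 PM on Nov 14.
Subtract 17 hours and 45 minutes → departure 10:50 PM UTC on Nov 13.
Karachi is UTC+5:00: 10:50 PM + 5:00 = 3:50 AM on Nov 14.

3:50 AM on November 14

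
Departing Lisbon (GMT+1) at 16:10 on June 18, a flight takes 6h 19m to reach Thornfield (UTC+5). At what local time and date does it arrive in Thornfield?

Convert departure to UTC: 16:10 − 1:00 = 15:10 UTC on Jun 18.
Add 6 hours 19 minutes travel time → 21:29 UTC.
Thornfield is UTC+5:00, so local arrival = 21:29 + 5:00 = 02:29 on Jun 19.

02:29 on June 19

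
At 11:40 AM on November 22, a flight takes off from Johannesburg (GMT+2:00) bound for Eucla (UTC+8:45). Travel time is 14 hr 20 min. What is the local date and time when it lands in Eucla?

8:45 AM on Nov 23

Convert departure to UTC: 11:40 AM − 2:00 = 9:40 AM UTC on Nov 22.
Add 14 hours 20 minutes travel time → 12:00 AM UTC (Nov 23).
Eucla is UTC+8:45, so local arrival = 12:00 AM + 8:45 = 8:45 AM on Nov 23.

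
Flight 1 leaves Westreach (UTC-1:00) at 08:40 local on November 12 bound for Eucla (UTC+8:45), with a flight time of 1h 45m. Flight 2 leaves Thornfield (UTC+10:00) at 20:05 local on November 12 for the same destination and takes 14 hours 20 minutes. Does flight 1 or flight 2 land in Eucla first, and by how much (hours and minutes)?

the first, by 13 hours

Flight 1 in UTC: 08:40 + 1:00 = 09:40 on Nov 12.
+1 hour and 45 minutes → arrive 11:25 UTC on Nov 12.
Flight 2 in UTC: 20:05 − 10:00 = 10:05 on Nov 12.
+14 hours and 20 minutes → arrive 00:25 UTC on Nov 13.
Flight 1 lands earlier by 13 hours.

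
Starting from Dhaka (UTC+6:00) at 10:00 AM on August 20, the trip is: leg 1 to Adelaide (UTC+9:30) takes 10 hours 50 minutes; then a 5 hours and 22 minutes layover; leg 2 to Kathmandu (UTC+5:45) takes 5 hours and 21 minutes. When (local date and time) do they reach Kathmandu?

Convert departure to UTC: 10:00 AM − 6:00 = 4:00 AM UTC on Aug 20.
Add 10 hours 50 minutes leg 1 → 2:50 PM UTC.
Add 5 hours and 22 minutes layover in Adelaide → 8:12 PM UTC.
Add 5 hours and 21 minutes leg 2 → 1:33 AM UTC (Aug 21).
Kathmandu is UTC+5:45, so local arrival = 1:33 AM + 5:45 = 7:18 AM on Aug 21.

7:18 AM on Aug 21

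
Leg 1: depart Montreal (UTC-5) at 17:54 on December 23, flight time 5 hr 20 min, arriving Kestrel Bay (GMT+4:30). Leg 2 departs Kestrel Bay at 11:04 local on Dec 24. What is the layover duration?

Convert departure to UTC: 17:54 + 5:00 = 22:54 UTC on Dec 23.
Add 5 hours 20 minutes flight time → 04:14 UTC (Dec 24).
Kestrel Bay is UTC+4:30, so local arrival = 04:14 + 4:30 = 08:44 on Dec 24.
Layover = 11:04 − 08:44 = 2 hours 20 minutes.

2 hours 20 minutes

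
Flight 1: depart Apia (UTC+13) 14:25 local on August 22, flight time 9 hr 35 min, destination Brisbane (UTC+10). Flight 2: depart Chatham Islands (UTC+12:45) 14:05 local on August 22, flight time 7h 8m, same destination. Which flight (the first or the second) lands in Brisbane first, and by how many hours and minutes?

the second, by 2 hours 32 minutes

Flight 1 in UTC: 14:25 − 13:00 = 01:25 on Aug 22.
+9 hours and 35 minutes → arrive 11:00 UTC on Aug 22.
Flight 2 in UTC: 14:05 − 12:45 = 01:20 on Aug 22.
+7 hours 8 minutes → arrive 08:28 UTC on Aug 22.
Flight 2 lands earlier by 2 hours 32 minutes.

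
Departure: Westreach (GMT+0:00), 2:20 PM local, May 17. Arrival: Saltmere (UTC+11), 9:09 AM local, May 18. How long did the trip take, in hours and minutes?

Departure is already UTC: 2:20 PM on May 17.
Arrival in UTC: 9:09 AM − 11:00 = 10:09 PM on May 17.
Elapsed = 10:09 PM − 2:20 PM = 7 hours 49 minutes.

7 hours 49 minutes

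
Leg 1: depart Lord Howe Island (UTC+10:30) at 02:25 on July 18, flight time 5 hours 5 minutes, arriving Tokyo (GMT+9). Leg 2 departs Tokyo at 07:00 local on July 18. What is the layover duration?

Convert departure to UTC: 02:25 − 10:30 = 15:55 UTC on Jul 17.
Add 5 hours 5 minutes flight time → 21:00 UTC.
Tokyo is UTC+9:00, so local arrival = 21:00 + 9:00 = 06:00 on Jul 18.
Layover = 07:00 − 06:00 = 1 hour.

1 hour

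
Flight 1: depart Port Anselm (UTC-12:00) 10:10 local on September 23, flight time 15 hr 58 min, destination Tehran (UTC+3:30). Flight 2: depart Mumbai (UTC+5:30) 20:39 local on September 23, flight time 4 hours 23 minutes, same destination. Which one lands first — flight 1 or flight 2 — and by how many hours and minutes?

Flight 1 in UTC: 10:10 + 12:00 = 22:10 on Sep 23.
+15 hours 58 minutes → arrive 14:08 UTC on Sep 24.
Flight 2 in UTC: 20:39 − 5:30 = 15:09 on Sep 23.
+4 hours and 23 minutes → arrive 19:32 UTC on Sep 23.
Flight 2 lands earlier by 18 hours 36 minutes.

the second, by 18 hours 36 minutes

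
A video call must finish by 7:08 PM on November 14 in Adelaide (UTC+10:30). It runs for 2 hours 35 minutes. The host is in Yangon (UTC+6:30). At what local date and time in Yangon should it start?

Target end time in UTC: 7:08 PM − 10:30 = 8:38 AM on Nov 14.
Subtract 2 hours 35 minutes → start 6:03 AM UTC on Nov 14.
Yangon is UTC+6:30: 6:03 AM + 6:30 = 12:33 PM on Nov 14.

12:33 PM on November 14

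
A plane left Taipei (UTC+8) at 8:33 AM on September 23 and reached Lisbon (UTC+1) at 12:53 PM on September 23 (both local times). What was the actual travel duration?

Departure in UTC: 8:33 AM − 8:00 = 12:33 AM on Sep 23.
Arrival in UTC: 12:53 PM − 1:00 = 11:53 AM on Sep 23.
Elapsed = 11:53 AM − 12:33 AM = 11 hours 20 minutes.

11 hours 20 minutes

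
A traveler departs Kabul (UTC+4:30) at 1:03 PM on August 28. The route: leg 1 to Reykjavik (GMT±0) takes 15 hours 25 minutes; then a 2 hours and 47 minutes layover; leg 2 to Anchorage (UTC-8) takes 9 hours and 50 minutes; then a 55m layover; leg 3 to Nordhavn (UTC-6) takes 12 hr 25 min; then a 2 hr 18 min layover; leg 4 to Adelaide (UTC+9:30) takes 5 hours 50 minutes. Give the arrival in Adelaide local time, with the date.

Convert departure to UTC: 1:03 PM − 4:30 = 8:33 AM UTC on Aug 28.
Add 15 hours 25 minutes leg 1 → 11:58 PM UTC.
Add 2 hours and 47 minutes layover in Reykjavik → 2:45 AM UTC (Aug 29).
Add 9 hours 50 minutes leg 2 → 12:35 PM UTC.
Add 55 minutes layover in Anchorage → 1:30 PM UTC.
Add 12 hours 25 minutes leg 3 → 1:55 AM UTC (Aug 30).
Add 2 hours and 18 minutes layover in Nordhavn → 4:13 AM UTC.
Add 5 hours and 50 minutes leg 4 → 10:03 AM UTC.
Adelaide is UTC+9:30, so local arrival = 10:03 AM + 9:30 = 7:33 PM on Aug 30.

7:33 PM on Aug 30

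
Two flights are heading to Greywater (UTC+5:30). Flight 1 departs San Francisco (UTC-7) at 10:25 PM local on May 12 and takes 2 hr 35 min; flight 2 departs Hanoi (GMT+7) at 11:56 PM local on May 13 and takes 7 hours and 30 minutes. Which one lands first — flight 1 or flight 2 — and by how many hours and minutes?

the first, by 16 hours 26 minutes

Flight 1 in UTC: 10:25 PM + 7:00 = 5:25 AM on May 13.
+2 hours and 35 minutes → arrive 8:00 AM UTC on May 13.
Flight 2 in UTC: 11:56 PM − 7:00 = 4:56 PM on May 13.
+7 hours and 30 minutes → arrive 12:26 AM UTC on May 14.
Flight 1 lands earlier by 16 hours 26 minutes.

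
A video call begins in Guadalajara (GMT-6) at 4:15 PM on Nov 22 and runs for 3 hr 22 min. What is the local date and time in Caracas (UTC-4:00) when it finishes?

9:37 PM on November 22

Convert start to UTC: 4:15 PM + 6:00 = 10:15 PM UTC on Nov 22.
Add 3 hours and 22 minutes duration → 1:37 AM UTC (Nov 23).
Caracas is UTC−4:00, so local end time = 1:37 AM − 4:00 = 9:37 PM on Nov 22.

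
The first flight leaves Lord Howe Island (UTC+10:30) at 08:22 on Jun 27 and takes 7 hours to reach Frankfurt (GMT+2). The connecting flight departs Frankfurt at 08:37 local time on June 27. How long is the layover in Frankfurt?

1 hour 45 minutes

Convert departure to UTC: 08:22 − 10:30 = 21:52 UTC on Jun 26.
Add 7 hours flight time → 04:52 UTC (Jun 27).
Frankfurt is UTC+2:00, so local arrival = 04:52 + 2:00 = 06:52 on Jun 27.
Layover = 08:37 − 06:52 = 1 hour 45 minutes.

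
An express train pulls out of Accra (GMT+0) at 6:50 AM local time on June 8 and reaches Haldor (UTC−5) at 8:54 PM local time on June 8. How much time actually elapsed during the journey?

Departure is already UTC: 6:50 AM on Jun 8.
Arrival in UTC: 8:54 PM + 5:00 = 1:54 AM on Jun 9.
Elapsed = 1:54 AM − 6:50 AM (+1 day) = 19 hours 4 minutes.

19 hours 4 minutes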